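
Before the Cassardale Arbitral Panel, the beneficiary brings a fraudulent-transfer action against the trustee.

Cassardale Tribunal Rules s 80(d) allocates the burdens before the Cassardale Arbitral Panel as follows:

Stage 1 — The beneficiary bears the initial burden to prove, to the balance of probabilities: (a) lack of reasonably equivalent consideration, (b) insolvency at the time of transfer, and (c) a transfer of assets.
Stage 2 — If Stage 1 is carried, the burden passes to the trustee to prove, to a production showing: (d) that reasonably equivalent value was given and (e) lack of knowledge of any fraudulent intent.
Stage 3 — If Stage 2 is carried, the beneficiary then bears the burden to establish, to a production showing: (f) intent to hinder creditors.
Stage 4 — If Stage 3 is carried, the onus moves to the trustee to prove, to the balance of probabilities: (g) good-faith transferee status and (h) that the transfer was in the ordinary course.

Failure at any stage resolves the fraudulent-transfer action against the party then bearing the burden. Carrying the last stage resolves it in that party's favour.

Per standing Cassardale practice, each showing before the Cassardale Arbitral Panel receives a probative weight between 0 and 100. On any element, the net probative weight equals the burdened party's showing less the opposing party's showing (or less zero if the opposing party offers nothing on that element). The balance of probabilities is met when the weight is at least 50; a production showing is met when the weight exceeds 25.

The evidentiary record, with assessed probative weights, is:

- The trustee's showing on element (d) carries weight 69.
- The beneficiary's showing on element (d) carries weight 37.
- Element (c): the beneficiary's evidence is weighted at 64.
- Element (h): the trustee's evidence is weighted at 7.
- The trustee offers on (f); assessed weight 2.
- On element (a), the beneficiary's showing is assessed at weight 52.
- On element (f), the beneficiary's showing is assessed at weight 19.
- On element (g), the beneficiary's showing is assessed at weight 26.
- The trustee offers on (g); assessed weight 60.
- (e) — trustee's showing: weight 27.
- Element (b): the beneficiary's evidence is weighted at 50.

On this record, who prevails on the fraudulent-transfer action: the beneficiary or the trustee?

Stage 1 — burden on beneficiary; standard: the balance of probabilities (weight is at least 50).
    (a): 52 ≥ 50 [met]
    (b): 50 ≥ 50 [met]
    (c): 64 ≥ 50 [met]
  Stage 1 carried; the burden shifts to the trustee.
Stage 2 — burden on trustee; standard: a production showing (weight exceeds 25).
    (d): 69 − 37 = 32 > 25 [met]
    (e): 27 > 25 [met]
  All elements met. The burden passes to the beneficiary.
Stage 3 — burden on beneficiary; standard: a production showing (weight exceeds 25).
    (f): 19 − 2 = 17 ≤ 25 [not met]
  Not every element is met, so the beneficiary fails to carry Stage 3.
The analysis ends at Stage 3; the trustee prevails.

trustee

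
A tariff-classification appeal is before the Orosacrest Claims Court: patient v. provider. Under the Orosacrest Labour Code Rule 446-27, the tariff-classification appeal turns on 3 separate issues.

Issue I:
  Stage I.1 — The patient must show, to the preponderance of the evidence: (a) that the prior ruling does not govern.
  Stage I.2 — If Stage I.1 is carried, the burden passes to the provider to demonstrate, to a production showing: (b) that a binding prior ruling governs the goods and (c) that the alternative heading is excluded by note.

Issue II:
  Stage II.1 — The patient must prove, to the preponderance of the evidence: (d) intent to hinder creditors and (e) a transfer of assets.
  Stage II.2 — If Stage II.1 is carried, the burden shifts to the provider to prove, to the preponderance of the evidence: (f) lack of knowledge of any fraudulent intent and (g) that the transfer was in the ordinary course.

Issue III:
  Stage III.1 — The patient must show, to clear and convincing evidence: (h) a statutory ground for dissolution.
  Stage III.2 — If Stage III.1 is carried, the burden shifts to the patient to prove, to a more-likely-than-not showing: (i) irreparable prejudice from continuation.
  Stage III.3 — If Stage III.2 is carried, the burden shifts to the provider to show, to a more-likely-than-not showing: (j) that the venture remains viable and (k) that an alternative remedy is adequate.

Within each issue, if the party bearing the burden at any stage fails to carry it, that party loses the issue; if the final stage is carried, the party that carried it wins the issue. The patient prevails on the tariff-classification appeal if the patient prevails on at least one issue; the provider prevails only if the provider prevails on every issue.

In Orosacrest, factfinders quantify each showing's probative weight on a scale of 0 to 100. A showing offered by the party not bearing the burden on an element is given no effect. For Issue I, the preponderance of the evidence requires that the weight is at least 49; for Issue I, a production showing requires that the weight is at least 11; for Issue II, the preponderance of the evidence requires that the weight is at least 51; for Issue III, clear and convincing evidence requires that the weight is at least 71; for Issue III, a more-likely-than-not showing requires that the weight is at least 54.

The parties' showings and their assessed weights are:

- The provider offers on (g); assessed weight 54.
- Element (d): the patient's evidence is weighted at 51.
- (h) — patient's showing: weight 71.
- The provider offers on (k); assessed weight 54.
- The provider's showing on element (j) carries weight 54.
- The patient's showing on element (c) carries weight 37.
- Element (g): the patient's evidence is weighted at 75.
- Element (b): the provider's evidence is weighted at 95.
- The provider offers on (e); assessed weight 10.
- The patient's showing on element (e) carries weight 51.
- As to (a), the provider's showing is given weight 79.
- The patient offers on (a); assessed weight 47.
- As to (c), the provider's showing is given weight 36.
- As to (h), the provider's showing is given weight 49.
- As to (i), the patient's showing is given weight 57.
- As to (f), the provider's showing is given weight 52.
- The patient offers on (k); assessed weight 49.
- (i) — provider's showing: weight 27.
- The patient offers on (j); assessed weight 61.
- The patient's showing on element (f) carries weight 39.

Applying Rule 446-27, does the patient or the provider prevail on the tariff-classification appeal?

provider

— Issue I —
At Stage I.1 the patient must meet the preponderance of the evidence (weight is at least 49): on (a) the weight is 47 (the provider's 79 is given no effect), < 49, so (a) does not meet the standard.
  Not every element is met, so the patient fails to carry Stage I.1.
The analysis ends at Stage I.1; the provider prevails on this issue.
— Issue II —
Stage II.1 — burden on patient; standard: the preponderance of the evidence (weight is at least 51).
    (d): 51 ≥ 51 [met]
    (e): 51 (provider's 10 disregarded) ≥ 51 [met]
  All elements met. The burden passes to the provider.
Stage II.2 — burden on provider; standard: the preponderance of the evidence (weight is at least 51).
    (f): 52 (patient's 39 disregarded) ≥ 51 [met]
    (g): 54 (patient's 75 disregarded) ≥ 51 [met]
  All elements met at the final stage.
With every stage satisfied, the provider prevails on this issue.
— Issue III —
Stage III.1 (patient, clear and convincing evidence, weight is at least 71): (h) 71 (provider's 49 disregarded) ≥ 71 — meets.
  Stage III.1 is satisfied; the patient continues to bear the burden.
Stage III.2 (patient, a more-likely-than-not showing, weight is at least 54): (i) 57 (provider's 27 disregarded) ≥ 54 — meets.
  Stage III.2 carried; the burden shifts to the provider.
Stage III.3 (provider, a more-likely-than-not showing, weight is at least 54): (j) 54 (patient's 61 disregarded) ≥ 54 — meets; (k) 54 (patient's 49 disregarded) ≥ 54 — meets.
  The provider carries the last stage.
Every stage carried; the provider prevails on this issue.
Per-issue: Issue I → provider; Issue II → provider; Issue III → provider. The patient must prevail on at least one issue; overall, the provider prevails.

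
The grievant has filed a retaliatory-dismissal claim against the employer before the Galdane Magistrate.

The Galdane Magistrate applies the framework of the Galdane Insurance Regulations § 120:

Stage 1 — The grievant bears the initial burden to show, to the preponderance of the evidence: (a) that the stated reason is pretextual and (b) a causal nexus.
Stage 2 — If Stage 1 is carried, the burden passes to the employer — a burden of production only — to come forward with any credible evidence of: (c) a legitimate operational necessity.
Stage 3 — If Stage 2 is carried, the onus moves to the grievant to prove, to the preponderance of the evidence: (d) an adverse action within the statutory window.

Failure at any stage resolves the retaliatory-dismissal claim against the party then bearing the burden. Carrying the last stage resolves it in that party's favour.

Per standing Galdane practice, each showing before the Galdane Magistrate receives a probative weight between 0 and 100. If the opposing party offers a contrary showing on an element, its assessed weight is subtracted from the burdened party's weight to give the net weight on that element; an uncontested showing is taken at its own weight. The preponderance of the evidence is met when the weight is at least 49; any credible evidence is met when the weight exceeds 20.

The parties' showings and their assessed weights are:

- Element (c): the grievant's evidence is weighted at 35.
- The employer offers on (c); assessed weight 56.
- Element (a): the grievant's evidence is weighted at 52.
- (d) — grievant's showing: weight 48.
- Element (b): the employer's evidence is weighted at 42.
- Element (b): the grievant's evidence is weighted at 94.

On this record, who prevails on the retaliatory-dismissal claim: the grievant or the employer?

employer

Stage 1 — burden on grievant; standard: the preponderance of the evidence (weight is at least 49).
    (a): 52 ≥ 49 [met]
    (b): 94 − 42 = 52 ≥ 49 [met]
  Stage 1 is satisfied; the onus moves to the employer.
Stage 2 — burden on employer; standard: any credible evidence (weight exceeds 20).
    (c): 56 − 35 = 21 > 20 [met]
  The employer carries Stage 2; the grievant now bears the burden.
Stage 3 — burden on grievant; standard: the preponderance of the evidence (weight is at least 49).
    (d): 48 < 49 [not met]
  The grievant does not carry Stage 3.
The employer prevails.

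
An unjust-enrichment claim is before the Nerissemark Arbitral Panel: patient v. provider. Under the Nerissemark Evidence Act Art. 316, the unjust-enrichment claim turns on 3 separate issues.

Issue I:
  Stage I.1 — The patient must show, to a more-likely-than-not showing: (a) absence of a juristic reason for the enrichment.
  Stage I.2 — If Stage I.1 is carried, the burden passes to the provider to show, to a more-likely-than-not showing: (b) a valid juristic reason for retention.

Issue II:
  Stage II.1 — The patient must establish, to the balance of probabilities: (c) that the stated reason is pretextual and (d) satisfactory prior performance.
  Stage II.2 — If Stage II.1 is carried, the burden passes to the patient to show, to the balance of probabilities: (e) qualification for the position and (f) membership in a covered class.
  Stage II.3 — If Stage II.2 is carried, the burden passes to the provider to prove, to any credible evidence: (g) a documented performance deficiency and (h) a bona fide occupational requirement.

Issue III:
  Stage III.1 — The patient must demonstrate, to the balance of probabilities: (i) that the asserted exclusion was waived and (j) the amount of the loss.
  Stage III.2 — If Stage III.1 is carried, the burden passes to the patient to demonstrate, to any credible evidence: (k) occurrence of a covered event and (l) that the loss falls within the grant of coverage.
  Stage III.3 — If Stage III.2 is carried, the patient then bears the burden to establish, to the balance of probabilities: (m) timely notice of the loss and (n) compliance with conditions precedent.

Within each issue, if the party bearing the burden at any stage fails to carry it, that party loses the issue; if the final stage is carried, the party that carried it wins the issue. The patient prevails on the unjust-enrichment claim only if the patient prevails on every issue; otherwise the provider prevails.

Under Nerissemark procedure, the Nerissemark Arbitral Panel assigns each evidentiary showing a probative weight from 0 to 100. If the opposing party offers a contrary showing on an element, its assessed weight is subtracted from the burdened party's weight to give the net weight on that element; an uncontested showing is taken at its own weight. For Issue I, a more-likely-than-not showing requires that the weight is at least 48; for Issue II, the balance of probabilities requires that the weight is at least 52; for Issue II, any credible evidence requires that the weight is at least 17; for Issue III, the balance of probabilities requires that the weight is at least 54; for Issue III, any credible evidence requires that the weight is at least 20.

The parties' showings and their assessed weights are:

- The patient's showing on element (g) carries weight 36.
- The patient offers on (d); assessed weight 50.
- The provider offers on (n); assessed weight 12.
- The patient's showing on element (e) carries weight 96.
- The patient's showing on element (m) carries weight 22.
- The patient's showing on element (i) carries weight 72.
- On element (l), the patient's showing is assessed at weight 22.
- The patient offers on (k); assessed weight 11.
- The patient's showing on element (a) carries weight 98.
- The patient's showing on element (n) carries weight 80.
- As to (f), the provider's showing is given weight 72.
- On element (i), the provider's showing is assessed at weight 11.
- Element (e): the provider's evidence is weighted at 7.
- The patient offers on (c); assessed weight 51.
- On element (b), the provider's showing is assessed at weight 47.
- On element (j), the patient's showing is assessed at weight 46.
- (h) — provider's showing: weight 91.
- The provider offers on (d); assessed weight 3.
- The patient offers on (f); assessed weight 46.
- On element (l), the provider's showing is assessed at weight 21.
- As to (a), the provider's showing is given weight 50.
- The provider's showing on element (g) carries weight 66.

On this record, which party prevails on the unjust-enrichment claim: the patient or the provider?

provider

— Issue I —
Stage I.1 — burden on patient; standard: a more-likely-than-not showing (weight is at least 48).
    (a): 98 − 50 = 48 ≥ 48 [met]
  The patient carries Stage I.1; the provider now bears the burden.
Stage I.2 — burden on provider; standard: a more-likely-than-not showing (weight is at least 48).
    (b): 47 < 48 [not met]
  Stage I.2 not carried; the provider fails its burden.
The patient prevails on this issue.
— Issue II —
Stage II.1 (patient, the balance of probabilities, weight is at least 52): (c) 51 < 52 — fails; (d) net 50−3=47 < 52 — fails.
  Not every element is met, so the patient fails to carry Stage II.1.
The provider prevails on this issue.
— Issue III —
At Stage III.1 the patient must meet the balance of probabilities (weight is at least 54): on (i) the weight is 72 less the opposing 11 gives net 61, ≥ 54, so (i) meets the standard; on (j) the weight is 46, which does not reach 54, so (j) does not meet the standard.
  Stage III.1 not carried; the patient fails its burden.
So the provider prevails on this issue.
Per-issue: Issue I → patient; Issue II → provider; Issue III → provider. The patient must prevail on every issue; overall, the provider prevails.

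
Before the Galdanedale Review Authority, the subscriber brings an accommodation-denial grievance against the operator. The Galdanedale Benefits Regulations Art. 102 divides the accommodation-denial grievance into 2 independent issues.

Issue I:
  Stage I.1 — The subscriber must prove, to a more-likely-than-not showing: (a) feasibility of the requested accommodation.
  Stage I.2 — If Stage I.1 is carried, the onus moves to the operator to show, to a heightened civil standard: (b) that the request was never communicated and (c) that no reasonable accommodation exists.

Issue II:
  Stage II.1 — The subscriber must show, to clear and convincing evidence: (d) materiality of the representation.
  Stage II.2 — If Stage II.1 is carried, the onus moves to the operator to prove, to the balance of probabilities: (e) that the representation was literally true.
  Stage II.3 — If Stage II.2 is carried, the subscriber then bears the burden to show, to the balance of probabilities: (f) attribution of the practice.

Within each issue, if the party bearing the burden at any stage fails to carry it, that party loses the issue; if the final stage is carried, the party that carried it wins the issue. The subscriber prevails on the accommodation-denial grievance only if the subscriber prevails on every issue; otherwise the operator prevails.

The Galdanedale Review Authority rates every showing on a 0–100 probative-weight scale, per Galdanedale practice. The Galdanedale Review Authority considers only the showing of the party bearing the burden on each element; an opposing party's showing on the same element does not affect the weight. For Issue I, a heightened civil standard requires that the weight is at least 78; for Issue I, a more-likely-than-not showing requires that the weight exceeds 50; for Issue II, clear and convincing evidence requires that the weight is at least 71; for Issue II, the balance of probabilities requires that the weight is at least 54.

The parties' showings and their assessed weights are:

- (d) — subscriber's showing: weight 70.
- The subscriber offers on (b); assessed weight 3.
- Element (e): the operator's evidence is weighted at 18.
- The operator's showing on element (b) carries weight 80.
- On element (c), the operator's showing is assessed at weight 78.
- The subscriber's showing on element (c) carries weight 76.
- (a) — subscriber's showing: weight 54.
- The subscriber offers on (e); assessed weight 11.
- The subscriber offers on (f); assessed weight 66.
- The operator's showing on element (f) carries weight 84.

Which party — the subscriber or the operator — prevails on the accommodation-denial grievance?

— Issue I —
At Stage I.1 the subscriber must meet a more-likely-than-not showing (weight exceeds 50): on (a) the weight is 54, > 50, so (a) meets the standard.
  Stage I.1 carried; the burden shifts to the operator.
At Stage I.2 the operator must meet a heightened civil standard (weight is at least 78): on (b) the weight is 80 (the subscriber's 3 is given no effect), ≥ 78, so (b) meets the standard; on (c) the weight is 78 (the subscriber's 76 is given no effect), which does reach 78, so (c) meets the standard.
  Stage I.2 carried; the final stage is satisfied.
With every stage satisfied, the operator prevails on this issue.
— Issue II —
Stage II.1 (subscriber, clear and convincing evidence, weight is at least 71): (d) 70 < 71 — fails.
  The subscriber does not carry Stage II.1.
So the operator prevails on this issue.
Per-issue: Issue I → operator; Issue II → operator. The subscriber must prevail on every issue; overall, the operator prevails.

operator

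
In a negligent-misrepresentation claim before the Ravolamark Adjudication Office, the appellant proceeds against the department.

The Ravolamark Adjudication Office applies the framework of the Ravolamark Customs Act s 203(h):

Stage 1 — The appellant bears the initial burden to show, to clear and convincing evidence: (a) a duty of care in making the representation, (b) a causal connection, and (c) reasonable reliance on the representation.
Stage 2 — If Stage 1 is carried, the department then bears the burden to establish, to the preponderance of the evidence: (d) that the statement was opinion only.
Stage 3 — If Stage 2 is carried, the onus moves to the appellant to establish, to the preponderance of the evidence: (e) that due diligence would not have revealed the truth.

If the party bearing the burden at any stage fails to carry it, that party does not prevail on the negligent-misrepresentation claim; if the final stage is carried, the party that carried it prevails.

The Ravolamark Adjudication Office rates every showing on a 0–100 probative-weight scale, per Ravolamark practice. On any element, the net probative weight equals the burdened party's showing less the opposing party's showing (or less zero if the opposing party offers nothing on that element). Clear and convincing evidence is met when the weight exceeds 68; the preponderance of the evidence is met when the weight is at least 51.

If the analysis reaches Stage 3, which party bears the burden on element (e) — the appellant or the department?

Stage 3's rule assigns the burden to the appellant (to the preponderance of the evidence).

appellant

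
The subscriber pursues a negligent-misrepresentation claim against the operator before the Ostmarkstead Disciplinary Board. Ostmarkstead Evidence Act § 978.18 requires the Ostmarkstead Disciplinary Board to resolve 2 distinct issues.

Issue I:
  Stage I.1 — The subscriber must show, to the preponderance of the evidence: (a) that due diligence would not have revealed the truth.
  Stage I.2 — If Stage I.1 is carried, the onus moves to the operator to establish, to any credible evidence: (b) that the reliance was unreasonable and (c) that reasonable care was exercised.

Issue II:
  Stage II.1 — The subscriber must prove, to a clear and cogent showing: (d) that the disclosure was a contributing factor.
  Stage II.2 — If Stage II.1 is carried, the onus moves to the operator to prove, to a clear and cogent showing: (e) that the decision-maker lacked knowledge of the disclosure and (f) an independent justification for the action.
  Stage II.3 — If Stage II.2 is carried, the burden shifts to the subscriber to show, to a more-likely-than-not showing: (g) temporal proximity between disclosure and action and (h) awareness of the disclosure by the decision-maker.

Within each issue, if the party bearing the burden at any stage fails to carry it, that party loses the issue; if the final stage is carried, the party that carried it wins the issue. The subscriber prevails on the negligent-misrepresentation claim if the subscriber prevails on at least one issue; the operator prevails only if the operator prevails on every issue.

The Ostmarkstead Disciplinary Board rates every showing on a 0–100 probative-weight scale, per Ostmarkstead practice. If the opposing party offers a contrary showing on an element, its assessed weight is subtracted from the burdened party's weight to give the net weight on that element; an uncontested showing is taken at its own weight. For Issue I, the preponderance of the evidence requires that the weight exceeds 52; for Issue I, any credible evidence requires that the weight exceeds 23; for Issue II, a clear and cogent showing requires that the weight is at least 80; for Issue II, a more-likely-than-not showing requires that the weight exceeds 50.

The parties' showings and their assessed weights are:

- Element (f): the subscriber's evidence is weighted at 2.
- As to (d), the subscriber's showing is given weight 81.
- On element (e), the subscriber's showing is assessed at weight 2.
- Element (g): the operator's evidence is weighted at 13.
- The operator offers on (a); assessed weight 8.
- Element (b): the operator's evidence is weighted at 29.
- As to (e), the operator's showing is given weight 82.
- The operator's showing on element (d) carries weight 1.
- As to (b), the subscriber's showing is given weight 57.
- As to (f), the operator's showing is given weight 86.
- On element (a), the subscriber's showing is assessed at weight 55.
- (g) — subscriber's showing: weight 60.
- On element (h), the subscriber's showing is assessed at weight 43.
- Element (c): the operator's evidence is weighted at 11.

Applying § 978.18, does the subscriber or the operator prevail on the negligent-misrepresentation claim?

— Issue I —
At Stage I.1 the subscriber must meet the preponderance of the evidence (weight exceeds 52): on (a) the weight is 55 less the opposing 8 gives net 47, which does not exceed 52, so (a) does not meet the standard.
  Stage I.1 not carried; the subscriber fails its burden.
So the operator prevails on this issue.
— Issue II —
At Stage II.1 the subscriber must meet a clear and cogent showing (weight is at least 80): on (d) the weight is 81 less the opposing 1 gives net 80, which does reach 80, so (d) meets the standard.
  The subscriber carries Stage II.1; the operator now bears the burden.
At Stage II.2 the operator must meet a clear and cogent showing (weight is at least 80): on (e) the weight is 82 less the opposing 2 gives net 80, which does reach 80, so (e) meets the standard; on (f) the weight is 86 less the opposing 2 gives net 84, ≥ 80, so (f) meets the standard.
  Stage II.2 carried; the burden shifts to the subscriber.
At Stage II.3 the subscriber must meet a more-likely-than-not showing (weight exceeds 50): on (g) the weight is 60 less the opposing 13 gives net 47, ≤ 50, so (g) does not meet the standard; on (h) the weight is 43, which does not exceed 50, so (h) does not meet the standard.
  The subscriber does not carry Stage II.3.
The analysis ends at Stage II.3; the operator prevails on this issue.
Per-issue: Issue I → operator; Issue II → operator. The subscriber must prevail on at least one issue; overall, the operator prevails.

operator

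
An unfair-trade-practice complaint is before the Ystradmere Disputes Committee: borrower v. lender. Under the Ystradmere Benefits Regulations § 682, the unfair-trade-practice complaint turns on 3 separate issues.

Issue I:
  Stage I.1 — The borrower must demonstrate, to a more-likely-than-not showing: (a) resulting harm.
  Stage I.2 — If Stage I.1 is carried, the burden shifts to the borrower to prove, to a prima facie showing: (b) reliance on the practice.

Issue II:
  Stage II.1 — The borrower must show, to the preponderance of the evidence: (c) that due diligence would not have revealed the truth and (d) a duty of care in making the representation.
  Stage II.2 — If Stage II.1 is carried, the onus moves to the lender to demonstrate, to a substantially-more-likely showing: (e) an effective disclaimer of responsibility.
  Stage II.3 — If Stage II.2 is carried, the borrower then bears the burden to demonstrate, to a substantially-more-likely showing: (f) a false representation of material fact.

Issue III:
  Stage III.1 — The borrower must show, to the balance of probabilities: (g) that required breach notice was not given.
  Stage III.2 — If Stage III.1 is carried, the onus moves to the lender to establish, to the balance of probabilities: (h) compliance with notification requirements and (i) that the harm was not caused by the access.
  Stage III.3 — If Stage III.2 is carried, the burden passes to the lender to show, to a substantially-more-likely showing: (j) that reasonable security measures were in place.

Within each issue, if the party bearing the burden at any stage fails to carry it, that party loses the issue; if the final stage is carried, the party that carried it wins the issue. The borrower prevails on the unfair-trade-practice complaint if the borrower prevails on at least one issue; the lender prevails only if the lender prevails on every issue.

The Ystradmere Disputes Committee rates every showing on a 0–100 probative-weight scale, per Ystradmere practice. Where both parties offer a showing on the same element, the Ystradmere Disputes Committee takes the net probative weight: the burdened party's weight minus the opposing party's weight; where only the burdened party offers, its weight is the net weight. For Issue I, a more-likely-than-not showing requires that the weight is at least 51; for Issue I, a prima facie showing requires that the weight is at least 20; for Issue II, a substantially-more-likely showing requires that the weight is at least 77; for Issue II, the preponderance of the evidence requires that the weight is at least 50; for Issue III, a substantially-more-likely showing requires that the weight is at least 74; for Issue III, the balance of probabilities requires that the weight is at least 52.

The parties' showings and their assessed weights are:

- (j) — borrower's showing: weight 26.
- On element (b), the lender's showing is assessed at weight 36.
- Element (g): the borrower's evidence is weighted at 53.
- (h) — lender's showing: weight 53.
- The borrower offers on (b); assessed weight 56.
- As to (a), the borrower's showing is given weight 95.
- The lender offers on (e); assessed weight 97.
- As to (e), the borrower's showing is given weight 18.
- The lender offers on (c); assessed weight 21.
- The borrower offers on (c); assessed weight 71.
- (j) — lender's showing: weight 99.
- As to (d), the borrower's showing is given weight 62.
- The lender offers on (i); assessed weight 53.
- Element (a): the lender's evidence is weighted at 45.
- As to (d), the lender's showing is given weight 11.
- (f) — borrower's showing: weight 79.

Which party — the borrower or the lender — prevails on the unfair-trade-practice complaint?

— Issue I —
Stage I.1 — burden on borrower; standard: a more-likely-than-not showing (weight is at least 51).
    (a): 95 − 45 = 50 < 51 [not met]
  Not every element is met, so the borrower fails to carry Stage I.1.
The analysis ends at Stage I.1; the lender prevails on this issue.
— Issue II —
Stage II.1 (borrower, the preponderance of the evidence, weight is at least 50): (c) net 71−21=50 ≥ 50 — meets; (d) net 62−11=51 ≥ 50 — meets.
  Stage II.1 carried; the burden shifts to the lender.
Stage II.2 (lender, a substantially-more-likely showing, weight is at least 77): (e) net 97−18=79 ≥ 77 — meets.
  Stage II.2 is satisfied; the onus moves to the borrower.
Stage II.3 (borrower, a substantially-more-likely showing, weight is at least 77): (f) 79 ≥ 77 — meets.
  The borrower carries the last stage.
Every stage carried; the borrower prevails on this issue.
— Issue III —
Stage III.1 (borrower, the balance of probabilities, weight is at least 52): (g) 53 ≥ 52 — meets.
  The borrower carries Stage III.1; the lender now bears the burden.
Stage III.2 (lender, the balance of probabilities, weight is at least 52): (h) 53 ≥ 52 — meets; (i) 53 ≥ 52 — meets.
  Stage III.2 carried; the burden remains with the lender.
Stage III.3 (lender, a substantially-more-likely showing, weight is at least 74): (j) net 99−26=73 < 74 — fails.
  Not every element is met, so the lender fails to carry Stage III.3.
The analysis ends at Stage III.3; the borrower prevails on this issue.
Per-issue: Issue I → lender; Issue II → borrower; Issue III → borrower. The borrower must prevail on at least one issue; overall, the borrower prevails.

borrower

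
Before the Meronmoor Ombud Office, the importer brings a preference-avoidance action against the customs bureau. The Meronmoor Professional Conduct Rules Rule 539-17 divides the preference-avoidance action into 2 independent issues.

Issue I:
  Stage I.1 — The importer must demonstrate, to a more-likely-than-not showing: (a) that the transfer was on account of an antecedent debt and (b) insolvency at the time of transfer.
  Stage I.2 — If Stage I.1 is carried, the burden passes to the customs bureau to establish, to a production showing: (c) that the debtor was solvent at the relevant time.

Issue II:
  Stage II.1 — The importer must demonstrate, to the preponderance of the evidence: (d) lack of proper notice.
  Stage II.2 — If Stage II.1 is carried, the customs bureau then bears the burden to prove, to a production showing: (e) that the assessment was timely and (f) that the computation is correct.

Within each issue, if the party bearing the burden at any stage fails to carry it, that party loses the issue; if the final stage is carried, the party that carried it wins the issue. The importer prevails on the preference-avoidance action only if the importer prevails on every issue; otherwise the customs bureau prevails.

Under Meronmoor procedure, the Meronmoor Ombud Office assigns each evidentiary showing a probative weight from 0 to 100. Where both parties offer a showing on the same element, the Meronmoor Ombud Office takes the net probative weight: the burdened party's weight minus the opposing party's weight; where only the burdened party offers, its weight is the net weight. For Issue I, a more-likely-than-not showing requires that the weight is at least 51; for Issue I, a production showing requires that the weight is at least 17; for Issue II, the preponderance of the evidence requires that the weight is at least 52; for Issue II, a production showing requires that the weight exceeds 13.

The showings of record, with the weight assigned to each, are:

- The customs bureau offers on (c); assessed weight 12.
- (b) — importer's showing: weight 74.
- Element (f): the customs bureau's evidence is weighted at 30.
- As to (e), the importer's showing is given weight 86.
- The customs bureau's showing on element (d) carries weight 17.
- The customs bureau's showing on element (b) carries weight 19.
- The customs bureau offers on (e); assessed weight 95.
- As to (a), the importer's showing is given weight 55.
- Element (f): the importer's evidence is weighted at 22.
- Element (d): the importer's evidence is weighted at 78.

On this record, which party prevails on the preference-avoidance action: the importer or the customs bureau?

importer

— Issue I —
Stage I.1 — burden on importer; standard: a more-likely-than-not showing (weight is at least 51).
    (a): 55 ≥ 51 [met]
    (b): 74 − 19 = 55 ≥ 51 [met]
  The importer carries Stage I.1; the customs bureau now bears the burden.
Stage I.2 — burden on customs bureau; standard: a production showing (weight is at least 17).
    (c): 12 < 17 [not met]
  Not every element is met, so the customs bureau fails to carry Stage I.2.
The importer prevails on this issue.
— Issue II —
At Stage II.1 the importer must meet the preponderance of the evidence (weight is at least 52): on (d) the weight is 78 less the opposing 17 gives net 61, which does reach 52, so (d) meets the standard.
  All elements met. The burden passes to the customs bureau.
At Stage II.2 the customs bureau must meet a production showing (weight exceeds 13): on (e) the weight is 95 less the opposing 86 gives net 9, which does not exceed 13, so (e) does not meet the standard; on (f) the weight is 30 less the opposing 22 gives net 8, ≤ 13, so (f) does not meet the standard.
  Not every element is met, so the customs bureau fails to carry Stage II.2.
So the importer prevails on this issue.
Per-issue: Issue I → importer; Issue II → importer. The importer must prevail on every issue; overall, the importer prevails.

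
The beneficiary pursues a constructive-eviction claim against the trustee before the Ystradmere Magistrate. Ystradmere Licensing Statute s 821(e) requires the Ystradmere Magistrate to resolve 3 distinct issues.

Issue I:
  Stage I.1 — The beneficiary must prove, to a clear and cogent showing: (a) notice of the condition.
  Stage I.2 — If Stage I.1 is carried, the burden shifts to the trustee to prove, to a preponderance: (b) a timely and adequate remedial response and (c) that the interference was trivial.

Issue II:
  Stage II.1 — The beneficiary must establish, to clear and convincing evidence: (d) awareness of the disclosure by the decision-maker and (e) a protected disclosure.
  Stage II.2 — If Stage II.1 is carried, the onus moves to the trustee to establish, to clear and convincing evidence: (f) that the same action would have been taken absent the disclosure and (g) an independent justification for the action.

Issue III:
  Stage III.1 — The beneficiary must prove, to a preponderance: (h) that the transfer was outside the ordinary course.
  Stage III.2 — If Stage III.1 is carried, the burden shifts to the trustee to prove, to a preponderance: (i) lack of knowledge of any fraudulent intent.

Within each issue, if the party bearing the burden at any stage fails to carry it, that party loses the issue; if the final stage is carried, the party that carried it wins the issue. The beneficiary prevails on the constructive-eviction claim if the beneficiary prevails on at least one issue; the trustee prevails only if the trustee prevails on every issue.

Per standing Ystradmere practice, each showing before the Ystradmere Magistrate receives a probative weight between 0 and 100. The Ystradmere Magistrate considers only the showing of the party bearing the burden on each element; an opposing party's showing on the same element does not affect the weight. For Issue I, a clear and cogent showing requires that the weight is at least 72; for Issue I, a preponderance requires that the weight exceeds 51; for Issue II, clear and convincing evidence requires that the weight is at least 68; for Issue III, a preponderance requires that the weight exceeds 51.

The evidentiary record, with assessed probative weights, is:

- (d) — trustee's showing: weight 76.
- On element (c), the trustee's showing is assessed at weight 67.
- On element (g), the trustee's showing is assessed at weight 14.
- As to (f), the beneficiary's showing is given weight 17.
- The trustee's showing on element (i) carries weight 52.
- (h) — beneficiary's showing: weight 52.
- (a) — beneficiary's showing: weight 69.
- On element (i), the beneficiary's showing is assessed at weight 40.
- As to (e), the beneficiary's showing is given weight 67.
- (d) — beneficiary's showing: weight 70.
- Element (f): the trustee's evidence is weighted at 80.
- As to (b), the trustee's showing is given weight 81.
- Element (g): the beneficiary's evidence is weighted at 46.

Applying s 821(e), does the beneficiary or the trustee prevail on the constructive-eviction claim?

trustee

— Issue I —
Stage I.1 (beneficiary, a clear and cogent showing, weight is at least 72): (a) 69 < 72 — fails.
  Not every element is met, so the beneficiary fails to carry Stage I.1.
So the trustee prevails on this issue.
— Issue II —
Stage II.1 — burden on beneficiary; standard: clear and convincing evidence (weight is at least 68).
    (d): 70 (trustee's 76 disregarded) ≥ 68 [met]
    (e): 67 < 68 [not met]
  Not every element is met, so the beneficiary fails to carry Stage II.1.
So the trustee prevails on this issue.
— Issue III —
Stage III.1 (beneficiary, a preponderance, weight exceeds 51): (h) 52 > 51 — meets.
  All elements met. The burden passes to the trustee.
Stage III.2 (trustee, a preponderance, weight exceeds 51): (i) 52 (beneficiary's 40 disregarded) > 51 — meets.
  The trustee carries the last stage.
All stages carried — the trustee prevails on this issue.
Per-issue: Issue I → trustee; Issue II → trustee; Issue III → trustee. The beneficiary must prevail on at least one issue; overall, the trustee prevails.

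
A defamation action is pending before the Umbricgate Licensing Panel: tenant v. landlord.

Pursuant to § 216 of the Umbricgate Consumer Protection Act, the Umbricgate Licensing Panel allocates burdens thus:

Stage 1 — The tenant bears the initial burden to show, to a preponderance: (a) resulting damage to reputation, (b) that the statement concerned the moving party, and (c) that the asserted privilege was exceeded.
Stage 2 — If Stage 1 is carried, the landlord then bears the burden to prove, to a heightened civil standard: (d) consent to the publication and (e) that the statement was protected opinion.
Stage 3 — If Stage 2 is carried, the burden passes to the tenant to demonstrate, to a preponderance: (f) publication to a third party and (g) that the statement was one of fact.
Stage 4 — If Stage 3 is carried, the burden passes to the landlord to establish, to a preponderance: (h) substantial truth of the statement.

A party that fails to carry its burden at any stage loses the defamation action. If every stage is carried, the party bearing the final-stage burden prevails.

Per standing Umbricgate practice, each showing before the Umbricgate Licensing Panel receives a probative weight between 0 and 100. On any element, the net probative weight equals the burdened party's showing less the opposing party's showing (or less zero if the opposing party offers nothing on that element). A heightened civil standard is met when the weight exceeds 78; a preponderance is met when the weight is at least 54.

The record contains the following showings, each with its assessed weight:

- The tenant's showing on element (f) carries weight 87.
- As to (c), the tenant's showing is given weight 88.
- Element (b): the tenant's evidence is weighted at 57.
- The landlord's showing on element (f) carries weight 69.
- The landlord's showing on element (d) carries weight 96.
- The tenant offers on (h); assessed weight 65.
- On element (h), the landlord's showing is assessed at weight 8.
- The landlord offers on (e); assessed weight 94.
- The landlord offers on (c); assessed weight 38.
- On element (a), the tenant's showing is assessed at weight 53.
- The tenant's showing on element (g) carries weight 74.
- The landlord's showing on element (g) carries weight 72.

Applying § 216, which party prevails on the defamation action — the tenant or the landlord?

Stage 1 (tenant, a preponderance, weight is at least 54): (a) 53 < 54 — fails; (b) 57 ≥ 54 — meets; (c) net 88−38=50 < 54 — fails.
  Stage 1 not carried; the tenant fails its burden.
The analysis ends at Stage 1; the landlord prevails.

landlord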